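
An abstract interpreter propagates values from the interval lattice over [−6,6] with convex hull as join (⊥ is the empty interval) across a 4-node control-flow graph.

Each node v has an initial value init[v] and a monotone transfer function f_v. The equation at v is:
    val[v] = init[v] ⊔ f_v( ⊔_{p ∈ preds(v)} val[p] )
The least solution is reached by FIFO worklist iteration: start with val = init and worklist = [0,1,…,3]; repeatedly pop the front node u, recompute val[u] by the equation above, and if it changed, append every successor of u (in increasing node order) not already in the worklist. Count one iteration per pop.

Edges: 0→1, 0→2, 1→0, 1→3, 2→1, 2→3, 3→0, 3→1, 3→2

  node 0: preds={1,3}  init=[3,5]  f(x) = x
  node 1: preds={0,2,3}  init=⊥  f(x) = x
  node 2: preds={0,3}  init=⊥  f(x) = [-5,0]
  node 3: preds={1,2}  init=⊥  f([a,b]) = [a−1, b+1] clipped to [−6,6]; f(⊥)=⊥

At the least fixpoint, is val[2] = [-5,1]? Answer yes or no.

no

Worklist (9 pops):
  #1 pop 0: in=⊥ → [3,5] (no change)
  #2 pop 1: in=[3,5] → [3,5] (was ⊥); enqueue [0]
  #3 pop 2: in=[3,5] → [-5,0] (was ⊥); enqueue [1]
  #4 pop 3: in=[-5,5] → [-6,6] (was ⊥); enqueue [2]
  #5 pop 0: in=[-6,6] → [-6,6] (was [3,5]); enqueue []
  #6 pop 1: in=[-6,6] → [-6,6] (was [3,5]); enqueue [0,3]
  #7 pop 2: in=[-6,6] → [-5,0] (no change)
  #8 pop 0: in=[-6,6] → [-6,6] (no change)
  #9 pop 3: in=[-6,6] → [-6,6] (no change)

Fixpoint:
  val[0] = [-6,6]
  val[1] = [-6,6]
  val[2] = [-5,0]
  val[3] = [-6,6]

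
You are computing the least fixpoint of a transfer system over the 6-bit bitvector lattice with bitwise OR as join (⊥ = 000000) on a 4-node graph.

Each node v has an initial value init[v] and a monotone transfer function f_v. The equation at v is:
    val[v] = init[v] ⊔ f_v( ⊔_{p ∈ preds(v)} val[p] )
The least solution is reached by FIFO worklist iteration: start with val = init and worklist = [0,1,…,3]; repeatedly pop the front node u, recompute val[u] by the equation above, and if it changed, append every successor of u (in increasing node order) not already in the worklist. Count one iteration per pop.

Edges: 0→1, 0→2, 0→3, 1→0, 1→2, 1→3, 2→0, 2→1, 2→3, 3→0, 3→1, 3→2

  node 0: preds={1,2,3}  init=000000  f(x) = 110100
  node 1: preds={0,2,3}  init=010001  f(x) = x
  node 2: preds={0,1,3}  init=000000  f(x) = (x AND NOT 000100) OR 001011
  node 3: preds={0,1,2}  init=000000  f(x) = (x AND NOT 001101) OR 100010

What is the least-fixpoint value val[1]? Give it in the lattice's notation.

111111

Trace (9 dequeues):
  [1] u=0 | in 010001 | out 110100 | prev 000000 | push {}
  [2] u=1 | in 110100 | out 110101 | prev 010001 | push {0}
  [3] u=2 | in 110101 | out 111011 | prev 000000 | push {1}
  [4] u=3 | in 111111 | out 110010 | prev 000000 | push {2}
  [5] u=0 | in 111111 | out 110100 | ==
  [6] u=1 | in 111111 | out 111111 | prev 110101 | push {0,3}
  [7] u=2 | in 111111 | out 111011 | ==
  [8] u=0 | in 111111 | out 110100 | ==
  [9] u=3 | in 111111 | out 110010 | ==

Converged values:
  [0] 110100
  [1] 111111
  [2] 111011
  [3] 110010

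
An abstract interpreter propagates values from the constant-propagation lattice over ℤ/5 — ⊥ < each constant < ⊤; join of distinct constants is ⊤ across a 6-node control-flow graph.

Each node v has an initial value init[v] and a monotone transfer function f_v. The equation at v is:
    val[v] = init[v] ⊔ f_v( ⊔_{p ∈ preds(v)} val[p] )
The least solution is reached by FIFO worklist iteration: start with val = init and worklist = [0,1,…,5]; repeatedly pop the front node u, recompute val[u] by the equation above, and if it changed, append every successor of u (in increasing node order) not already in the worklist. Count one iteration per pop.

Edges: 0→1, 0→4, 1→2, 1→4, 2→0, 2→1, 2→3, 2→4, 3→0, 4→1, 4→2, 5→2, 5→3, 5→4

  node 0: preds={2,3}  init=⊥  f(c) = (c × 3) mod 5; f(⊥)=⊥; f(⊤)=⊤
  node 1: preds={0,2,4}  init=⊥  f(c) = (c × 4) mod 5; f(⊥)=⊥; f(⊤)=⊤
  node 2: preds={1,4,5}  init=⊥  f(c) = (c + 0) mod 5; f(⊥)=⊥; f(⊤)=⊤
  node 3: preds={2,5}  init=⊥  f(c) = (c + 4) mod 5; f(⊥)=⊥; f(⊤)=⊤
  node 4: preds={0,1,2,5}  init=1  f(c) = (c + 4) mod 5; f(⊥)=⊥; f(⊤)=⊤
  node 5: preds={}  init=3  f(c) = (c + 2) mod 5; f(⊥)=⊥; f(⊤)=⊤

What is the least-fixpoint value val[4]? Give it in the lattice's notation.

Worklist (10 pops):
  #1 pop 0: in=⊥ → ⊥ (no change)
  #2 pop 1: in=1 → 4 (was ⊥); enqueue []
  #3 pop 2: in=⊤ → ⊤ (was ⊥); enqueue [0,1]
  #4 pop 3: in=⊤ → ⊤ (was ⊥); enqueue []
  #5 pop 4: in=⊤ → ⊤ (was 1); enqueue [2]
  #6 pop 5: in=⊥ → 3 (no change)
  #7 pop 0: in=⊤ → ⊤ (was ⊥); enqueue [4]
  #8 pop 1: in=⊤ → ⊤ (was 4); enqueue []
  #9 pop 2: in=⊤ → ⊤ (no change)
  #10 pop 4: in=⊤ → ⊤ (no change)

Fixpoint:
  val[0] = ⊤
  val[1] = ⊤
  val[2] = ⊤
  val[3] = ⊤
  val[4] = ⊤
  val[5] = 3

⊤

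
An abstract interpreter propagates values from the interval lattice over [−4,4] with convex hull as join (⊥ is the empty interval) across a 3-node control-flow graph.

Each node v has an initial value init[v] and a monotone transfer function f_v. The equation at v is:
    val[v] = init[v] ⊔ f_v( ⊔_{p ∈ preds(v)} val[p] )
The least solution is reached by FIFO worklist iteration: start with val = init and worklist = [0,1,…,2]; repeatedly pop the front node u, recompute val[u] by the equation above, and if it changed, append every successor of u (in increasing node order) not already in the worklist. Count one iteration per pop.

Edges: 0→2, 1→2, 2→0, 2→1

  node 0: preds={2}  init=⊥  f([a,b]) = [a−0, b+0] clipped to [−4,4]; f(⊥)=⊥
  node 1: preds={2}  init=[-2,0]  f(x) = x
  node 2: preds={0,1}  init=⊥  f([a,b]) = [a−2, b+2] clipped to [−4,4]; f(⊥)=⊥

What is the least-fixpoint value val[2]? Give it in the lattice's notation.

[-4,4]

Iteration log — 9 steps:
  step 1. node 0  ⊔preds=⊥  new=⊥  stable
  step 2. node 1  ⊔preds=⊥  new=[-2,0]  stable
  step 3. node 2  ⊔preds=[-2,0]  new=[-4,2]  old=⊥  +wl: 0,1
  step 4. node 0  ⊔preds=[-4,2]  new=[-4,2]  old=⊥  +wl: 2
  step 5. node 1  ⊔preds=[-4,2]  new=[-4,2]  old=[-2,0]  +wl: 
  step 6. node 2  ⊔preds=[-4,2]  new=[-4,4]  old=[-4,2]  +wl: 0,1
  step 7. node 0  ⊔preds=[-4,4]  new=[-4,4]  old=[-4,2]  +wl: 2
  step 8. node 1  ⊔preds=[-4,4]  new=[-4,4]  old=[-4,2]  +wl: 
  step 9. node 2  ⊔preds=[-4,4]  new=[-4,4]  stable

Least fixpoint reached:
  node 0: [-4,4]
  node 1: [-4,4]
  node 2: [-4,4]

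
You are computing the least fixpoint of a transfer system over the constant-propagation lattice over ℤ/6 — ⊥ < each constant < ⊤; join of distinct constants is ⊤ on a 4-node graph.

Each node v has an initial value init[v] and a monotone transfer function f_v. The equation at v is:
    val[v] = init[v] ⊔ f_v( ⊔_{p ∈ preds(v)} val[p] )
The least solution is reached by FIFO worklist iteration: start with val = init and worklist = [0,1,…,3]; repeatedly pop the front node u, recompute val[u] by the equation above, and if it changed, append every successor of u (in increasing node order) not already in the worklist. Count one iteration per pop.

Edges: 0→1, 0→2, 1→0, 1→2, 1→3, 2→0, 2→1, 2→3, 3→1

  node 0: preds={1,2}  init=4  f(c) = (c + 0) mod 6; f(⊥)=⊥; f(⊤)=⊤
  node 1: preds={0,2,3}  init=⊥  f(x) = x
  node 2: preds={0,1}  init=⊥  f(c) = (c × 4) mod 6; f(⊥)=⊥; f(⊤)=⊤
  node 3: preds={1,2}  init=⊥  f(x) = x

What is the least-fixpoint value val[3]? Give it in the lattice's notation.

Worklist (6 pops):
  #1 pop 0: in=⊥ → 4 (no change)
  #2 pop 1: in=4 → 4 (was ⊥); enqueue [0]
  #3 pop 2: in=4 → 4 (was ⊥); enqueue [1]
  #4 pop 3: in=4 → 4 (was ⊥); enqueue []
  #5 pop 0: in=4 → 4 (no change)
  #6 pop 1: in=4 → 4 (no change)

Fixpoint:
  val[0] = 4
  val[1] = 4
  val[2] = 4
  val[3] = 4

4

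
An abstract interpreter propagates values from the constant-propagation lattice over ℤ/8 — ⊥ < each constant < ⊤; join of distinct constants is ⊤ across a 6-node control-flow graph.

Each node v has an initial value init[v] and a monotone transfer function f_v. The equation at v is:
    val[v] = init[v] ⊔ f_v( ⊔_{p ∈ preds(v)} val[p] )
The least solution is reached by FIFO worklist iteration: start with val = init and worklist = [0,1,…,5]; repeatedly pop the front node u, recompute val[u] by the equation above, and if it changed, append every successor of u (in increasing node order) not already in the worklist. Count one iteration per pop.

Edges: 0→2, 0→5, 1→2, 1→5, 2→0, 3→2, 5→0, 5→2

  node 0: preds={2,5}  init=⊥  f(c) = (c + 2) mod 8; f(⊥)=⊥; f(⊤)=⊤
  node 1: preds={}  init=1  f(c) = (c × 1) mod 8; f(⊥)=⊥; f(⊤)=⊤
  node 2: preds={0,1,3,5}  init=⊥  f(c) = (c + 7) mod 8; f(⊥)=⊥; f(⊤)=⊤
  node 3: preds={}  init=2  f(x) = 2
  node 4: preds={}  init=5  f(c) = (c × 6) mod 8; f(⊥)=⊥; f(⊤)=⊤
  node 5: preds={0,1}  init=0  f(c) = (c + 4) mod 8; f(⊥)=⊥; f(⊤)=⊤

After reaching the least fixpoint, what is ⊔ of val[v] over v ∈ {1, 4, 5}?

Worklist (9 pops):
  #1 pop 0: in=0 → 2 (was ⊥); enqueue []
  #2 pop 1: in=⊥ → 1 (no change)
  #3 pop 2: in=⊤ → ⊤ (was ⊥); enqueue [0]
  #4 pop 3: in=⊥ → 2 (no change)
  #5 pop 4: in=⊥ → 5 (no change)
  #6 pop 5: in=⊤ → ⊤ (was 0); enqueue [2]
  #7 pop 0: in=⊤ → ⊤ (was 2); enqueue [5]
  #8 pop 2: in=⊤ → ⊤ (no change)
  #9 pop 5: in=⊤ → ⊤ (no change)

Fixpoint:
  val[0] = ⊤
  val[1] = 1
  val[2] = ⊤
  val[3] = 2
  val[4] = 5
  val[5] = ⊤

⊤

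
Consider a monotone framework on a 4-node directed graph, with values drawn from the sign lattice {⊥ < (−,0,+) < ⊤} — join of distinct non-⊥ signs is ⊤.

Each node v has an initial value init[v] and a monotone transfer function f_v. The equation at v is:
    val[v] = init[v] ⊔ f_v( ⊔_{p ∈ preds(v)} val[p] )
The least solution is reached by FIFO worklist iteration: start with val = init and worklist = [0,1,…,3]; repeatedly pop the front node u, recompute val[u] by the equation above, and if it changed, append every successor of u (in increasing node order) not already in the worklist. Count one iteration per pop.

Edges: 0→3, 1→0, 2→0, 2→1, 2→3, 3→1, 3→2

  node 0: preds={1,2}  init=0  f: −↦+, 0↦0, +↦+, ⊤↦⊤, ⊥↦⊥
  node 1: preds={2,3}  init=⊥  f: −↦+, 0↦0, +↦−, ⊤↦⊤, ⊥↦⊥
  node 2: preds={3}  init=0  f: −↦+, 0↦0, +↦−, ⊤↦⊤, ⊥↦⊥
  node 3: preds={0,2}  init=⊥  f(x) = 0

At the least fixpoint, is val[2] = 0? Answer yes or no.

Iteration log — 7 steps:
  step 1. node 0  ⊔preds=0  new=0  stable
  step 2. node 1  ⊔preds=0  new=0  old=⊥  +wl: 0
  step 3. node 2  ⊔preds=⊥  new=0  stable
  step 4. node 3  ⊔preds=0  new=0  old=⊥  +wl: 1,2
  step 5. node 0  ⊔preds=0  new=0  stable
  step 6. node 1  ⊔preds=0  new=0  stable
  step 7. node 2  ⊔preds=0  new=0  stable

Least fixpoint reached:
  node 0: 0
  node 1: 0
  node 2: 0
  node 3: 0

yes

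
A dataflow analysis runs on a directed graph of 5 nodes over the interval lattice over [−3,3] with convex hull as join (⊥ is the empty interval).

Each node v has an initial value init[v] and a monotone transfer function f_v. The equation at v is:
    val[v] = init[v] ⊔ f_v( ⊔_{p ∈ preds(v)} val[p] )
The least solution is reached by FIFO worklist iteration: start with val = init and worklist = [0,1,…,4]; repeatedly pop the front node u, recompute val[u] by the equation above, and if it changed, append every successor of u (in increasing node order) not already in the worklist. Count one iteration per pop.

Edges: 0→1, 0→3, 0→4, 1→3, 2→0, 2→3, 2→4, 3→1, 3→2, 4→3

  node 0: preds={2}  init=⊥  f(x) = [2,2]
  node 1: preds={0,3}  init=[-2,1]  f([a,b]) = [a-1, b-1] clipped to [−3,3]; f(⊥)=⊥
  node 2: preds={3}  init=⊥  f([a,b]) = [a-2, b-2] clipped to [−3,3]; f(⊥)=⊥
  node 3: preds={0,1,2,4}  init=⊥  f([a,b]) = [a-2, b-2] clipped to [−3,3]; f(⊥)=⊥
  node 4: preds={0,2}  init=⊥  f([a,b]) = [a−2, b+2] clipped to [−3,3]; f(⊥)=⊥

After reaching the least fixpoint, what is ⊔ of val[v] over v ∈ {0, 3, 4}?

[-3,3]

Iteration log — 15 steps:
  step 1. node 0  ⊔preds=⊥  new=[2,2]  old=⊥  +wl: 
  step 2. node 1  ⊔preds=[2,2]  new=[-2,1]  stable
  step 3. node 2  ⊔preds=⊥  new=⊥  stable
  step 4. node 3  ⊔preds=[-2,2]  new=[-3,0]  old=⊥  +wl: 1,2
  step 5. node 4  ⊔preds=[2,2]  new=[0,3]  old=⊥  +wl: 3
  step 6. node 1  ⊔preds=[-3,2]  new=[-3,1]  old=[-2,1]  +wl: 
  step 7. node 2  ⊔preds=[-3,0]  new=[-3,-2]  old=⊥  +wl: 0,4
  step 8. node 3  ⊔preds=[-3,3]  new=[-3,1]  old=[-3,0]  +wl: 1,2
  step 9. node 0  ⊔preds=[-3,-2]  new=[2,2]  stable
  step 10. node 4  ⊔preds=[-3,2]  new=[-3,3]  old=[0,3]  +wl: 3
  step 11. node 1  ⊔preds=[-3,2]  new=[-3,1]  stable
  step 12. node 2  ⊔preds=[-3,1]  new=[-3,-1]  old=[-3,-2]  +wl: 0,4
  step 13. node 3  ⊔preds=[-3,3]  new=[-3,1]  stable
  step 14. node 0  ⊔preds=[-3,-1]  new=[2,2]  stable
  step 15. node 4  ⊔preds=[-3,2]  new=[-3,3]  stable

Least fixpoint reached:
  node 0: [2,2]
  node 1: [-3,1]
  node 2: [-3,-1]
  node 3: [-3,1]
  node 4: [-3,3]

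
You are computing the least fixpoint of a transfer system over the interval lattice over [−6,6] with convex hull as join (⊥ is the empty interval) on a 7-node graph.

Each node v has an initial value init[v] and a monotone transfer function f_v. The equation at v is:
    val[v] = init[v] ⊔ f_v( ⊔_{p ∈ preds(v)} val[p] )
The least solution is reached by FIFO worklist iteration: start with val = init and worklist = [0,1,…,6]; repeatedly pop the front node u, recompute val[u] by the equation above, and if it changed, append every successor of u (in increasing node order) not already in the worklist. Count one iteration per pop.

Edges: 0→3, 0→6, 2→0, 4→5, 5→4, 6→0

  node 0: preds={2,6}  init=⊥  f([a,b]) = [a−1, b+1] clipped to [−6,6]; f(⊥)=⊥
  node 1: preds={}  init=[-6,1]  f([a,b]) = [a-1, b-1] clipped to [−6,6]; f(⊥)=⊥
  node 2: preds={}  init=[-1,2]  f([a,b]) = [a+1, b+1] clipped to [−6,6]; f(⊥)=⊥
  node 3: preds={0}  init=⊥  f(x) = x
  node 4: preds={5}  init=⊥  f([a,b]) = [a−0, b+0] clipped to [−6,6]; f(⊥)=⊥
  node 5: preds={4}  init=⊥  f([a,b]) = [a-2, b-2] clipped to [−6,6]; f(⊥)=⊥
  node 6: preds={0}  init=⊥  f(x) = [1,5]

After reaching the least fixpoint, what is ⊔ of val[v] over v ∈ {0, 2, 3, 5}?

Worklist (10 pops):
  #1 pop 0: in=[-1,2] → [-2,3] (was ⊥); enqueue []
  #2 pop 1: in=⊥ → [-6,1] (no change)
  #3 pop 2: in=⊥ → [-1,2] (no change)
  #4 pop 3: in=[-2,3] → [-2,3] (was ⊥); enqueue []
  #5 pop 4: in=⊥ → ⊥ (no change)
  #6 pop 5: in=⊥ → ⊥ (no change)
  #7 pop 6: in=[-2,3] → [1,5] (was ⊥); enqueue [0]
  #8 pop 0: in=[-1,5] → [-2,6] (was [-2,3]); enqueue [3,6]
  #9 pop 3: in=[-2,6] → [-2,6] (was [-2,3]); enqueue []
  #10 pop 6: in=[-2,6] → [1,5] (no change)

Fixpoint:
  val[0] = [-2,6]
  val[1] = [-6,1]
  val[2] = [-1,2]
  val[3] = [-2,6]
  val[4] = ⊥
  val[5] = ⊥
  val[6] = [1,5]

[-2,6]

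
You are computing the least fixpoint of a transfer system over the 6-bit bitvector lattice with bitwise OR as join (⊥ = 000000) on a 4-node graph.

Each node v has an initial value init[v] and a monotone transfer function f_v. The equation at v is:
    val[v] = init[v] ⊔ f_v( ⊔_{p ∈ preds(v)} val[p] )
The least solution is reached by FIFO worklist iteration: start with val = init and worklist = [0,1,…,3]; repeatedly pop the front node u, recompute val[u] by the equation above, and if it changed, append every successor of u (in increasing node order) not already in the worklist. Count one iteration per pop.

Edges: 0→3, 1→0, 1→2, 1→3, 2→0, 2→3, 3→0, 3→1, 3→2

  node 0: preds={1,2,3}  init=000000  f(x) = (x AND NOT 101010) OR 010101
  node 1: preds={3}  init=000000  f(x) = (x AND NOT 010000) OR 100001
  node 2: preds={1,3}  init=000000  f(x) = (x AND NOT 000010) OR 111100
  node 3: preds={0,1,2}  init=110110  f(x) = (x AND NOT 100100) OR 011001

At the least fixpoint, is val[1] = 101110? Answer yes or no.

no

Iteration log — 9 steps:
  step 1. node 0  ⊔preds=110110  new=010101  old=000000  +wl: 
  step 2. node 1  ⊔preds=110110  new=100111  old=000000  +wl: 0
  step 3. node 2  ⊔preds=110111  new=111101  old=000000  +wl: 
  step 4. node 3  ⊔preds=111111  new=111111  old=110110  +wl: 1,2
  step 5. node 0  ⊔preds=111111  new=010101  stable
  step 6. node 1  ⊔preds=111111  new=101111  old=100111  +wl: 0,3
  step 7. node 2  ⊔preds=111111  new=111101  stable
  step 8. node 0  ⊔preds=111111  new=010101  stable
  step 9. node 3  ⊔preds=111111  new=111111  stable

Least fixpoint reached:
  node 0: 010101
  node 1: 101111
  node 2: 111101
  node 3: 111111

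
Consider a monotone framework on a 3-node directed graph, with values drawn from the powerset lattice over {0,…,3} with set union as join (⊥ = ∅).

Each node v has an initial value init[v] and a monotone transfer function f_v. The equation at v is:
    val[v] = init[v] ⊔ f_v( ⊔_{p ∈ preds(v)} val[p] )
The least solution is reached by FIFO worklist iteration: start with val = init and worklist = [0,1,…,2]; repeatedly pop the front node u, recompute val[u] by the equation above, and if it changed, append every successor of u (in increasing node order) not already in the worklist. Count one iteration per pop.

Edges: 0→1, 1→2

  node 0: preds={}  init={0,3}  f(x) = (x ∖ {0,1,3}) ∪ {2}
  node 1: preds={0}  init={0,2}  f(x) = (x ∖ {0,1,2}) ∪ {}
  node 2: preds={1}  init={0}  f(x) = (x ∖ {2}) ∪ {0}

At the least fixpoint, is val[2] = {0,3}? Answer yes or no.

yes

Trace (3 dequeues):
  [1] u=0 | in {} | out {0,2,3} | prev {0,3} | push {}
  [2] u=1 | in {0,2,3} | out {0,2,3} | prev {0,2} | push {}
  [3] u=2 | in {0,2,3} | out {0,3} | prev {0} | push {}

Converged values:
  [0] {0,2,3}
  [1] {0,2,3}
  [2] {0,3}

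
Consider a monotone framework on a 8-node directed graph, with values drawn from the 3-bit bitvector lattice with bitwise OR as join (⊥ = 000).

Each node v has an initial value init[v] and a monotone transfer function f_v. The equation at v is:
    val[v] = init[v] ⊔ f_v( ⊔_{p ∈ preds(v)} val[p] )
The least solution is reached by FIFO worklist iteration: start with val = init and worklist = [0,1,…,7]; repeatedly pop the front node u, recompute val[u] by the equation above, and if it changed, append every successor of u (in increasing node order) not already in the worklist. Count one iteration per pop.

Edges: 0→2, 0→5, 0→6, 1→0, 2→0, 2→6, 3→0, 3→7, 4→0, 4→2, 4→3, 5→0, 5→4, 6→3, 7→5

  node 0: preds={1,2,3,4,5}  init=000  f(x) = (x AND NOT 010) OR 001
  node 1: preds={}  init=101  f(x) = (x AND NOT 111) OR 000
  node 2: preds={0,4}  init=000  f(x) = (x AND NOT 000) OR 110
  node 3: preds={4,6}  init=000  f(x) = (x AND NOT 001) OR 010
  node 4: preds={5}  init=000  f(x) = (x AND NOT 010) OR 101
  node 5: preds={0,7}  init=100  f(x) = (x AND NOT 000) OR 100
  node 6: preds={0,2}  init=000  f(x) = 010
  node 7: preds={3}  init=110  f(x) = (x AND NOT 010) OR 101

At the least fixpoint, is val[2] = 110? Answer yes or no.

Worklist (15 pops):
  #1 pop 0: in=101 → 101 (was 000); enqueue []
  #2 pop 1: in=000 → 101 (no change)
  #3 pop 2: in=101 → 111 (was 000); enqueue [0]
  #4 pop 3: in=000 → 010 (was 000); enqueue []
  #5 pop 4: in=100 → 101 (was 000); enqueue [2,3]
  #6 pop 5: in=111 → 111 (was 100); enqueue [4]
  #7 pop 6: in=111 → 010 (was 000); enqueue []
  #8 pop 7: in=010 → 111 (was 110); enqueue [5]
  #9 pop 0: in=111 → 101 (no change)
  #10 pop 2: in=101 → 111 (no change)
  #11 pop 3: in=111 → 110 (was 010); enqueue [0,7]
  #12 pop 4: in=111 → 101 (no change)
  #13 pop 5: in=111 → 111 (no change)
  #14 pop 0: in=111 → 101 (no change)
  #15 pop 7: in=110 → 111 (no change)

Fixpoint:
  val[0] = 101
  val[1] = 101
  val[2] = 111
  val[3] = 110
  val[4] = 101
  val[5] = 111
  val[6] = 010
  val[7] = 111

no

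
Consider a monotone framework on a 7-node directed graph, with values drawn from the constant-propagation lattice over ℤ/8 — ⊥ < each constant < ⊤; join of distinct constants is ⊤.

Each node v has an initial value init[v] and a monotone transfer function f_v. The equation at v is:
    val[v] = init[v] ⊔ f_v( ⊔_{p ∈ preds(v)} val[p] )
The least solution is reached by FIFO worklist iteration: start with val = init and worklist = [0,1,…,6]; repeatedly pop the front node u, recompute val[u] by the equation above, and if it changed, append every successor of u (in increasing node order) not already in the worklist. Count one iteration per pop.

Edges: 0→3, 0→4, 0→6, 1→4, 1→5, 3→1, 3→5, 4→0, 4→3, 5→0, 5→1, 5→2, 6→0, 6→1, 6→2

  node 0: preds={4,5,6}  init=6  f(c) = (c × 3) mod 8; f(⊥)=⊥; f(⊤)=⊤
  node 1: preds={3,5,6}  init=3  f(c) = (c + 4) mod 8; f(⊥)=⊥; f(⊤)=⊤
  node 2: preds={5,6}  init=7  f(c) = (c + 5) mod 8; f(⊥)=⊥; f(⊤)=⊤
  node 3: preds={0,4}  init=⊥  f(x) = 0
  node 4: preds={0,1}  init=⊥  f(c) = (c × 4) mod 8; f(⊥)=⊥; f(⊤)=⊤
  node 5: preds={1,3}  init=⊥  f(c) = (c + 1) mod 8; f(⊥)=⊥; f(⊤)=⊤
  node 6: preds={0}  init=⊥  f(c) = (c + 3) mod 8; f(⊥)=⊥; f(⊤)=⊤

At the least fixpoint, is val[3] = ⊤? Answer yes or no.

no

Worklist (17 pops):
  #1 pop 0: in=⊥ → 6 (no change)
  #2 pop 1: in=⊥ → 3 (no change)
  #3 pop 2: in=⊥ → 7 (no change)
  #4 pop 3: in=6 → 0 (was ⊥); enqueue [1]
  #5 pop 4: in=⊤ → ⊤ (was ⊥); enqueue [0,3]
  #6 pop 5: in=⊤ → ⊤ (was ⊥); enqueue [2]
  #7 pop 6: in=6 → 1 (was ⊥); enqueue []
  #8 pop 1: in=⊤ → ⊤ (was 3); enqueue [4,5]
  #9 pop 0: in=⊤ → ⊤ (was 6); enqueue [6]
  #10 pop 3: in=⊤ → 0 (no change)
  #11 pop 2: in=⊤ → ⊤ (was 7); enqueue []
  #12 pop 4: in=⊤ → ⊤ (no change)
  #13 pop 5: in=⊤ → ⊤ (no change)
  #14 pop 6: in=⊤ → ⊤ (was 1); enqueue [0,1,2]
  #15 pop 0: in=⊤ → ⊤ (no change)
  #16 pop 1: in=⊤ → ⊤ (no change)
  #17 pop 2: in=⊤ → ⊤ (no change)

Fixpoint:
  val[0] = ⊤
  val[1] = ⊤
  val[2] = ⊤
  val[3] = 0
  val[4] = ⊤
  val[5] = ⊤
  val[6] = ⊤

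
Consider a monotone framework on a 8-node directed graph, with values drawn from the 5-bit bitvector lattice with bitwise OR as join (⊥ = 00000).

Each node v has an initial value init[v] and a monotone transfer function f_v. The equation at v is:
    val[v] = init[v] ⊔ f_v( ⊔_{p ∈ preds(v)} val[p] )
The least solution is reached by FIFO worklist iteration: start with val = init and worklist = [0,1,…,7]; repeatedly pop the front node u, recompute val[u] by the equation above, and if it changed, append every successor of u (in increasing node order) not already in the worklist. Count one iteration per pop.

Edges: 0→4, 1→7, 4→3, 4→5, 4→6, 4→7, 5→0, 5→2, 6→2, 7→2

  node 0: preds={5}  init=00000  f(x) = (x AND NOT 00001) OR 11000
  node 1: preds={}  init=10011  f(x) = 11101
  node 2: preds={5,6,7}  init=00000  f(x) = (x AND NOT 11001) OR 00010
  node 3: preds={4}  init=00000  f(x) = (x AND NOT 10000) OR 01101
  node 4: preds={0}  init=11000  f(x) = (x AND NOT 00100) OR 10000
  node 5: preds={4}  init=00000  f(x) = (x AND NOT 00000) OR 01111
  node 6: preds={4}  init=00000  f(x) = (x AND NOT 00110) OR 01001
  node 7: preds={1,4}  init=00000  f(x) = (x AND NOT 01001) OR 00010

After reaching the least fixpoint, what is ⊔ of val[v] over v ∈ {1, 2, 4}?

Trace (15 dequeues):
  [1] u=0 | in 00000 | out 11000 | prev 00000 | push {}
  [2] u=1 | in 00000 | out 11111 | prev 10011 | push {}
  [3] u=2 | in 00000 | out 00010 | prev 00000 | push {}
  [4] u=3 | in 11000 | out 01101 | prev 00000 | push {}
  [5] u=4 | in 11000 | out 11000 | ==
  [6] u=5 | in 11000 | out 11111 | prev 00000 | push {0,2}
  [7] u=6 | in 11000 | out 11001 | prev 00000 | push {}
  [8] u=7 | in 11111 | out 10110 | prev 00000 | push {}
  [9] u=0 | in 11111 | out 11110 | prev 11000 | push {4}
  [10] u=2 | in 11111 | out 00110 | prev 00010 | push {}
  [11] u=4 | in 11110 | out 11010 | prev 11000 | push {3,5,6,7}
  [12] u=3 | in 11010 | out 01111 | prev 01101 | push {}
  [13] u=5 | in 11010 | out 11111 | ==
  [14] u=6 | in 11010 | out 11001 | ==
  [15] u=7 | in 11111 | out 10110 | ==

Converged values:
  [0] 11110
  [1] 11111
  [2] 00110
  [3] 01111
  [4] 11010
  [5] 11111
  [6] 11001
  [7] 10110

11111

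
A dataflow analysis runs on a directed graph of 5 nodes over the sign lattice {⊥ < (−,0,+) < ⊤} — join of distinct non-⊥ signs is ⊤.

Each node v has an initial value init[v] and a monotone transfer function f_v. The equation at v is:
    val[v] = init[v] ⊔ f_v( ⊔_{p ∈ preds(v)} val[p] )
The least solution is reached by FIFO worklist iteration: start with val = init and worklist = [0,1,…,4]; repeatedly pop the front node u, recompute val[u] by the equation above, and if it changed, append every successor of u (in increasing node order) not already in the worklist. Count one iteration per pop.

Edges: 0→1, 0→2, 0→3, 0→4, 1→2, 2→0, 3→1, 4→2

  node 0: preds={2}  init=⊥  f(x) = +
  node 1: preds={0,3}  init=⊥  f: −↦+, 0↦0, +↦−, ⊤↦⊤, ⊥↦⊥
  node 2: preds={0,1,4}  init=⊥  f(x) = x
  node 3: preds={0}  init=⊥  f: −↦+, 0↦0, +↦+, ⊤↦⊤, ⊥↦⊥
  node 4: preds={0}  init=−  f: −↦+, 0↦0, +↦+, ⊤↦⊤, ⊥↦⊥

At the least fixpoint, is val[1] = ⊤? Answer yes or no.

Trace (8 dequeues):
  [1] u=0 | in ⊥ | out + | prev ⊥ | push {}
  [2] u=1 | in + | out − | prev ⊥ | push {}
  [3] u=2 | in ⊤ | out ⊤ | prev ⊥ | push {0}
  [4] u=3 | in + | out + | prev ⊥ | push {1}
  [5] u=4 | in + | out ⊤ | prev − | push {2}
  [6] u=0 | in ⊤ | out + | ==
  [7] u=1 | in + | out − | ==
  [8] u=2 | in ⊤ | out ⊤ | ==

Converged values:
  [0] +
  [1] −
  [2] ⊤
  [3] +
  [4] ⊤

no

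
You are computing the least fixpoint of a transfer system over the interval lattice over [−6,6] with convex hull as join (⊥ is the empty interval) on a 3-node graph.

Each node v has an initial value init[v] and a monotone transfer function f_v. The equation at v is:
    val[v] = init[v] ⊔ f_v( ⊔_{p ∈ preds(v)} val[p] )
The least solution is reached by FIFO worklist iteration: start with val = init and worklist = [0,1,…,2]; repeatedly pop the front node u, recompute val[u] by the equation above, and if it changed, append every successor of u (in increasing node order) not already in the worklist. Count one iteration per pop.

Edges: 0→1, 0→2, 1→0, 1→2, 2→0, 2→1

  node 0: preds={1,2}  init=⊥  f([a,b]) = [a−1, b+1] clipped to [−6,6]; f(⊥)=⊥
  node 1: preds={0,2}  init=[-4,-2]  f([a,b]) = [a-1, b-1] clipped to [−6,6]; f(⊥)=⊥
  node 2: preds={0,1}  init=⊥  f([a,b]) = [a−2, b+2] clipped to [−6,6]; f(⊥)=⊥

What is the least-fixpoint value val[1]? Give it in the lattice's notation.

Iteration log — 13 steps:
  step 1. node 0  ⊔preds=[-4,-2]  new=[-5,-1]  old=⊥  +wl: 
  step 2. node 1  ⊔preds=[-5,-1]  new=[-6,-2]  old=[-4,-2]  +wl: 0
  step 3. node 2  ⊔preds=[-6,-1]  new=[-6,1]  old=⊥  +wl: 1
  step 4. node 0  ⊔preds=[-6,1]  new=[-6,2]  old=[-5,-1]  +wl: 2
  step 5. node 1  ⊔preds=[-6,2]  new=[-6,1]  old=[-6,-2]  +wl: 0
  step 6. node 2  ⊔preds=[-6,2]  new=[-6,4]  old=[-6,1]  +wl: 1
  step 7. node 0  ⊔preds=[-6,4]  new=[-6,5]  old=[-6,2]  +wl: 2
  step 8. node 1  ⊔preds=[-6,5]  new=[-6,4]  old=[-6,1]  +wl: 0
  step 9. node 2  ⊔preds=[-6,5]  new=[-6,6]  old=[-6,4]  +wl: 1
  step 10. node 0  ⊔preds=[-6,6]  new=[-6,6]  old=[-6,5]  +wl: 2
  step 11. node 1  ⊔preds=[-6,6]  new=[-6,5]  old=[-6,4]  +wl: 0
  step 12. node 2  ⊔preds=[-6,6]  new=[-6,6]  stable
  step 13. node 0  ⊔preds=[-6,6]  new=[-6,6]  stable

Least fixpoint reached:
  node 0: [-6,6]
  node 1: [-6,5]
  node 2: [-6,6]

[-6,5]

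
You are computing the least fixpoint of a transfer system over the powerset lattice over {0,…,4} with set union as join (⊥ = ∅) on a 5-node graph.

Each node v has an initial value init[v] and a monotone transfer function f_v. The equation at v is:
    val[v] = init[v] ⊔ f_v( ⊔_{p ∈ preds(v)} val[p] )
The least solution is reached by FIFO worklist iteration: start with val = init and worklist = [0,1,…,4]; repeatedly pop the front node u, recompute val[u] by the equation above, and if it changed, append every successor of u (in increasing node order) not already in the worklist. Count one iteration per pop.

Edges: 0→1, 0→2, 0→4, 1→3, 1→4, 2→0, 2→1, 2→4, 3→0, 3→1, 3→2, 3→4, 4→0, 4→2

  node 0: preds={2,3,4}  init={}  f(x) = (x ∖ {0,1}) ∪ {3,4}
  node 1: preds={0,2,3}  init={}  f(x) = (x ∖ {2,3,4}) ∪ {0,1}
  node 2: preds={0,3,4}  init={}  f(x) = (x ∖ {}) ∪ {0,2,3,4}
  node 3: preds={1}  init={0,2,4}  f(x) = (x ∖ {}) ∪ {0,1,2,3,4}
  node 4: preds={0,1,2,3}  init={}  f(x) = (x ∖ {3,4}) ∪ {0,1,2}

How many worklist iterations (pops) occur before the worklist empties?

11

Worklist (11 pops):
  #1 pop 0: in={0,2,4} → {2,3,4} (was {}); enqueue []
  #2 pop 1: in={0,2,3,4} → {0,1} (was {}); enqueue []
  #3 pop 2: in={0,2,3,4} → {0,2,3,4} (was {}); enqueue [0,1]
  #4 pop 3: in={0,1} → {0,1,2,3,4} (was {0,2,4}); enqueue [2]
  #5 pop 4: in={0,1,2,3,4} → {0,1,2} (was {}); enqueue []
  #6 pop 0: in={0,1,2,3,4} → {2,3,4} (no change)
  #7 pop 1: in={0,1,2,3,4} → {0,1} (no change)
  #8 pop 2: in={0,1,2,3,4} → {0,1,2,3,4} (was {0,2,3,4}); enqueue [0,1,4]
  #9 pop 0: in={0,1,2,3,4} → {2,3,4} (no change)
  #10 pop 1: in={0,1,2,3,4} → {0,1} (no change)
  #11 pop 4: in={0,1,2,3,4} → {0,1,2} (no change)

Fixpoint:
  val[0] = {2,3,4}
  val[1] = {0,1}
  val[2] = {0,1,2,3,4}
  val[3] = {0,1,2,3,4}
  val[4] = {0,1,2}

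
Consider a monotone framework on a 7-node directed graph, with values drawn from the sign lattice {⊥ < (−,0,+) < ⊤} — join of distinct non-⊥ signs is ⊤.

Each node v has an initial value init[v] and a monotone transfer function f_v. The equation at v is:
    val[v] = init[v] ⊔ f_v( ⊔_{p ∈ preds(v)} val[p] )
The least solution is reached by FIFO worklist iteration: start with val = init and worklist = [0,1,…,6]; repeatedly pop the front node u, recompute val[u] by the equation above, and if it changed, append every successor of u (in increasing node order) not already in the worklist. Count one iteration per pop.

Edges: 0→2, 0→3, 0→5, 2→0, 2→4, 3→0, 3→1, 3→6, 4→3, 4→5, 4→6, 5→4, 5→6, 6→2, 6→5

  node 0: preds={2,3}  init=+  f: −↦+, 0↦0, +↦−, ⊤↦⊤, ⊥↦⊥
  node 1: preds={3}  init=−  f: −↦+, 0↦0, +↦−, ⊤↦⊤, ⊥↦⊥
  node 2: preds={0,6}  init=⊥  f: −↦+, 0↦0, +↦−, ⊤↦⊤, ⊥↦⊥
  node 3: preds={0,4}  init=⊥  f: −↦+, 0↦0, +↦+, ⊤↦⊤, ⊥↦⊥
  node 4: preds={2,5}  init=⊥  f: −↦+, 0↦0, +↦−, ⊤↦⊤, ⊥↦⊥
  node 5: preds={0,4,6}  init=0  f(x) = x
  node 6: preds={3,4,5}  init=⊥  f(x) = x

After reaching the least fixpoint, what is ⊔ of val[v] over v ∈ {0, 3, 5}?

⊤

Trace (17 dequeues):
  [1] u=0 | in ⊥ | out + | ==
  [2] u=1 | in ⊥ | out − | ==
  [3] u=2 | in + | out − | prev ⊥ | push {0}
  [4] u=3 | in + | out + | prev ⊥ | push {1}
  [5] u=4 | in ⊤ | out ⊤ | prev ⊥ | push {3}
  [6] u=5 | in ⊤ | out ⊤ | prev 0 | push {4}
  [7] u=6 | in ⊤ | out ⊤ | prev ⊥ | push {2,5}
  [8] u=0 | in ⊤ | out ⊤ | prev + | push {}
  [9] u=1 | in + | out − | ==
  [10] u=3 | in ⊤ | out ⊤ | prev + | push {0,1,6}
  [11] u=4 | in ⊤ | out ⊤ | ==
  [12] u=2 | in ⊤ | out ⊤ | prev − | push {4}
  [13] u=5 | in ⊤ | out ⊤ | ==
  [14] u=0 | in ⊤ | out ⊤ | ==
  [15] u=1 | in ⊤ | out ⊤ | prev − | push {}
  [16] u=6 | in ⊤ | out ⊤ | ==
  [17] u=4 | in ⊤ | out ⊤ | ==

Converged values:
  [0] ⊤
  [1] ⊤
  [2] ⊤
  [3] ⊤
  [4] ⊤
  [5] ⊤
  [6] ⊤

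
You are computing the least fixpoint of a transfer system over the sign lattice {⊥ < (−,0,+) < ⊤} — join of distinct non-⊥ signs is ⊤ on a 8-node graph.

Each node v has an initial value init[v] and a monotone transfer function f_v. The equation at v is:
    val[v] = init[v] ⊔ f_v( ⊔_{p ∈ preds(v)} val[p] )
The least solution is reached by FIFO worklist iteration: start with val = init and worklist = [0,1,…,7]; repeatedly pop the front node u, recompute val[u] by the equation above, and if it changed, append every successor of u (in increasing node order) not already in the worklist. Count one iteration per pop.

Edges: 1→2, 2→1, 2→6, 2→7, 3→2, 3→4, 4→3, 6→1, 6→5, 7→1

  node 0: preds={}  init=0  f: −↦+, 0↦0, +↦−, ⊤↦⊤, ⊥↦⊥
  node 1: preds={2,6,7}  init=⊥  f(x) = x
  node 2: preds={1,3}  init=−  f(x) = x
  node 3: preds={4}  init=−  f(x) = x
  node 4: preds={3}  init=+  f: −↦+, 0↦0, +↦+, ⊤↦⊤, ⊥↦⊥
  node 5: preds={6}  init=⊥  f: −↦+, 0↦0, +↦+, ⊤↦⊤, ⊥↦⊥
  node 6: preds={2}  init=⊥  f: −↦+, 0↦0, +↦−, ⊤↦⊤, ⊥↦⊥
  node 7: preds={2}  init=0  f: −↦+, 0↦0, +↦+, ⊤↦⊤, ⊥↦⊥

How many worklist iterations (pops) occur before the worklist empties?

12

Trace (12 dequeues):
  [1] u=0 | in ⊥ | out 0 | ==
  [2] u=1 | in ⊤ | out ⊤ | prev ⊥ | push {}
  [3] u=2 | in ⊤ | out ⊤ | prev − | push {1}
  [4] u=3 | in + | out ⊤ | prev − | push {2}
  [5] u=4 | in ⊤ | out ⊤ | prev + | push {3}
  [6] u=5 | in ⊥ | out ⊥ | ==
  [7] u=6 | in ⊤ | out ⊤ | prev ⊥ | push {5}
  [8] u=7 | in ⊤ | out ⊤ | prev 0 | push {}
  [9] u=1 | in ⊤ | out ⊤ | ==
  [10] u=2 | in ⊤ | out ⊤ | ==
  [11] u=3 | in ⊤ | out ⊤ | ==
  [12] u=5 | in ⊤ | out ⊤ | prev ⊥ | push {}

Converged values:
  [0] 0
  [1] ⊤
  [2] ⊤
  [3] ⊤
  [4] ⊤
  [5] ⊤
  [6] ⊤
  [7] ⊤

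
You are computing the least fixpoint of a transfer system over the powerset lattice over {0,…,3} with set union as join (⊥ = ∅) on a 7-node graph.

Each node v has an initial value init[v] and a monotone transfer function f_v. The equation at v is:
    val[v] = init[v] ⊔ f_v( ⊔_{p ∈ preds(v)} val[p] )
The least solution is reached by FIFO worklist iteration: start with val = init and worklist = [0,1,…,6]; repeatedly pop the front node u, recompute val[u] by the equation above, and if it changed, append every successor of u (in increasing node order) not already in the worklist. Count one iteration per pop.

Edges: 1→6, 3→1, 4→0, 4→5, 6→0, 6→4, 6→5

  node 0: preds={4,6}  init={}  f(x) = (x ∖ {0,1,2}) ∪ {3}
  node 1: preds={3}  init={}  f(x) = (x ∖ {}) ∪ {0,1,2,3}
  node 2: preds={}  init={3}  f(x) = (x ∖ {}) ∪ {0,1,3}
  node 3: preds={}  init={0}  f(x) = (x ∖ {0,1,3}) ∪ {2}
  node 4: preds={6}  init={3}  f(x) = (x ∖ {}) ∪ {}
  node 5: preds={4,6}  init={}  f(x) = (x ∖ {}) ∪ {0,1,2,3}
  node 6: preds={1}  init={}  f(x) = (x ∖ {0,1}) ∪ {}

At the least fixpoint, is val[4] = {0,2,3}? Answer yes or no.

no

Iteration log — 12 steps:
  step 1. node 0  ⊔preds={3}  new={3}  old={}  +wl: 
  step 2. node 1  ⊔preds={0}  new={0,1,2,3}  old={}  +wl: 
  step 3. node 2  ⊔preds={}  new={0,1,3}  old={3}  +wl: 
  step 4. node 3  ⊔preds={}  new={0,2}  old={0}  +wl: 1
  step 5. node 4  ⊔preds={}  new={3}  stable
  step 6. node 5  ⊔preds={3}  new={0,1,2,3}  old={}  +wl: 
  step 7. node 6  ⊔preds={0,1,2,3}  new={2,3}  old={}  +wl: 0,4,5
  step 8. node 1  ⊔preds={0,2}  new={0,1,2,3}  stable
  step 9. node 0  ⊔preds={2,3}  new={3}  stable
  step 10. node 4  ⊔preds={2,3}  new={2,3}  old={3}  +wl: 0
  step 11. node 5  ⊔preds={2,3}  new={0,1,2,3}  stable
  step 12. node 0  ⊔preds={2,3}  new={3}  stable

Least fixpoint reached:
  node 0: {3}
  node 1: {0,1,2,3}
  node 2: {0,1,3}
  node 3: {0,2}
  node 4: {2,3}
  node 5: {0,1,2,3}
  node 6: {2,3}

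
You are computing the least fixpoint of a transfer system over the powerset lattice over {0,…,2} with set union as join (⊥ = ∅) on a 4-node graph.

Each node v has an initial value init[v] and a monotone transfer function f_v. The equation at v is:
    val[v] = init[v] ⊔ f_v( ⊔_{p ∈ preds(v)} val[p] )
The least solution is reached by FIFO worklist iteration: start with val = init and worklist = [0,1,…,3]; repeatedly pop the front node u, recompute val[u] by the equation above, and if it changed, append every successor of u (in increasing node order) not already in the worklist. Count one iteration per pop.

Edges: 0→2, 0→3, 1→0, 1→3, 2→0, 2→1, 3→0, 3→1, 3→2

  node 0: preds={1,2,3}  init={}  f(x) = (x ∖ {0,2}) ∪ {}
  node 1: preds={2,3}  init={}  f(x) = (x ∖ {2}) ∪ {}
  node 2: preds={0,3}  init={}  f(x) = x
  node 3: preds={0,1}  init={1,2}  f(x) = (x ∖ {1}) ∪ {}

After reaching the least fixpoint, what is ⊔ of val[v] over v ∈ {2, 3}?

Iteration log — 6 steps:
  step 1. node 0  ⊔preds={1,2}  new={1}  old={}  +wl: 
  step 2. node 1  ⊔preds={1,2}  new={1}  old={}  +wl: 0
  step 3. node 2  ⊔preds={1,2}  new={1,2}  old={}  +wl: 1
  step 4. node 3  ⊔preds={1}  new={1,2}  stable
  step 5. node 0  ⊔preds={1,2}  new={1}  stable
  step 6. node 1  ⊔preds={1,2}  new={1}  stable

Least fixpoint reached:
  node 0: {1}
  node 1: {1}
  node 2: {1,2}
  node 3: {1,2}

{1,2}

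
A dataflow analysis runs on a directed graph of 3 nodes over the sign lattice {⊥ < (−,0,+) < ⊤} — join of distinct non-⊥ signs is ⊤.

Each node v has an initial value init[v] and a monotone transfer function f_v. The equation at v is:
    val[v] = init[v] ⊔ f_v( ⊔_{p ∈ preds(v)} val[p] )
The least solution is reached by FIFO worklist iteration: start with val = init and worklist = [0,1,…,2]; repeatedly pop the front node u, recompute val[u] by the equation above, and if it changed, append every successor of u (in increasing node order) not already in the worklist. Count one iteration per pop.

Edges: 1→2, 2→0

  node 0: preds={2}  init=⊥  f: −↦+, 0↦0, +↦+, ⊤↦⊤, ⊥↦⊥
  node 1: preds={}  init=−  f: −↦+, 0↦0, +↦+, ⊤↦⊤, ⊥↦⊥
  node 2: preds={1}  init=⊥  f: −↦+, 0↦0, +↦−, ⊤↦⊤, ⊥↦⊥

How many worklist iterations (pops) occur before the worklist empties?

Worklist (4 pops):
  #1 pop 0: in=⊥ → ⊥ (no change)
  #2 pop 1: in=⊥ → − (no change)
  #3 pop 2: in=− → + (was ⊥); enqueue [0]
  #4 pop 0: in=+ → + (was ⊥); enqueue []

Fixpoint:
  val[0] = +
  val[1] = −
  val[2] = +

4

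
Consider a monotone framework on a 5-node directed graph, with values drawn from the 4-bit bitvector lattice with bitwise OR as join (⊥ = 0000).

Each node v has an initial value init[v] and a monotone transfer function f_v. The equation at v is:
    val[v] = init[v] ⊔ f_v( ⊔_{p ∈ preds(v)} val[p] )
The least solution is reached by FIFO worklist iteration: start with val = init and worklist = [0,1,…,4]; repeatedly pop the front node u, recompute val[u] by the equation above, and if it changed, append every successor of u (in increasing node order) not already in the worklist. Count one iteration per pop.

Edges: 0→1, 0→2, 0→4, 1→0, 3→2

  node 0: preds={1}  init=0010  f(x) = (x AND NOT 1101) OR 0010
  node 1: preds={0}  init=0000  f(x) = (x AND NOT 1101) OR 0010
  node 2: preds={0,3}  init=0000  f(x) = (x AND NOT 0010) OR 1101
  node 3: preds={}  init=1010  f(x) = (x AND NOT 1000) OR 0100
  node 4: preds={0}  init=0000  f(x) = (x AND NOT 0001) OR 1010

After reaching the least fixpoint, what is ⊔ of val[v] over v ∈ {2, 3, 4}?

1111

Worklist (7 pops):
  #1 pop 0: in=0000 → 0010 (no change)
  #2 pop 1: in=0010 → 0010 (was 0000); enqueue [0]
  #3 pop 2: in=1010 → 1101 (was 0000); enqueue []
  #4 pop 3: in=0000 → 1110 (was 1010); enqueue [2]
  #5 pop 4: in=0010 → 1010 (was 0000); enqueue []
  #6 pop 0: in=0010 → 0010 (no change)
  #7 pop 2: in=1110 → 1101 (no change)

Fixpoint:
  val[0] = 0010
  val[1] = 0010
  val[2] = 1101
  val[3] = 1110
  val[4] = 1010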